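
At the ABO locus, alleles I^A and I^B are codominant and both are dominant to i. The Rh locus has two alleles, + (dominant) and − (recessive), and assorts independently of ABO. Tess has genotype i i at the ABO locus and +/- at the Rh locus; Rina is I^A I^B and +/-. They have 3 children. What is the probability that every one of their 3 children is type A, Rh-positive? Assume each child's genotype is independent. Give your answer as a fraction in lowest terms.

27/512

ABO cross i i × I^A I^B → 1/2 A, 1/2 B.
Rh cross +/- × +/- → 3/4 Rh+, 1/4 Rh-; so P(type A, Rh-positive) = 1/2 × 3/4 = 3/8 per child.
All 3 independent: (3/8)^3 = 27/512.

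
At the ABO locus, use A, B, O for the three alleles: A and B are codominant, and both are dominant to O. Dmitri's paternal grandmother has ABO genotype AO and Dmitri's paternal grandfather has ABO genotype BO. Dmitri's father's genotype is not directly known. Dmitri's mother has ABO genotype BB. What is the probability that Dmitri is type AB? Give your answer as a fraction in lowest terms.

Dmitri's father's ABO genotype from AO × BO: 1/4 AB, 1/4 AO, 1/4 BO, 1/4 OO.
Crossing each possibility with the mother BB and summing P(type AB): 1/4·1/2 + 1/4·1/2 + 1/4·0 + 1/4·0 = 1/4.

1/4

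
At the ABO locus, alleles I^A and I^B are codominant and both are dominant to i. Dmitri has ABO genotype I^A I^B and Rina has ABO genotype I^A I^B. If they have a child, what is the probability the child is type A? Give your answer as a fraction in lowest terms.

ABO cross I^A I^B × I^A I^B → offspring phenotypes: 1/4 A, 1/4 B, 1/2 AB.
So P(type A) = 1/4.

1/4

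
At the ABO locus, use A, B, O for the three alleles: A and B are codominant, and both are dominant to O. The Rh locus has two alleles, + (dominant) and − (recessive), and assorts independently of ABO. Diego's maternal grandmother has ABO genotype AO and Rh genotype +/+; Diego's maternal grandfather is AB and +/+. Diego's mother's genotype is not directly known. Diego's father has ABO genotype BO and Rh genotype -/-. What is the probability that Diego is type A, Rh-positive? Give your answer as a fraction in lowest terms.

1/4

Diego's mother's ABO genotype from AO × AB: 1/4 AA, 1/4 AB, 1/4 AO, 1/4 BO.
Crossing each possibility with the father BO and summing P(type A): 1/4·1/2 + 1/4·1/4 + 1/4·1/4 + 1/4·0 = 1/4.
Similarly for Rh via the mother's Rh distribution: P(Rh+) = 1.
Independent loci: 1/4 × 1 = 1/4.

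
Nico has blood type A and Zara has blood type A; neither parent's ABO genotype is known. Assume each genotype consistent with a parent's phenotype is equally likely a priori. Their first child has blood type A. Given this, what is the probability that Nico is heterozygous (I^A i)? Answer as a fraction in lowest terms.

Possible genotypes: Nico ∈ {I^A I^A, I^A i}; Zara ∈ {I^A I^A, I^A i}.
Weight each parental genotype pair by prior × P(type-A child):
  I^A I^A × I^A I^A: posterior weight 4/15.
  I^A I^A × I^A i: posterior weight 4/15.
  I^A i × I^A I^A: posterior weight 4/15.
  I^A i × I^A i: posterior weight 1/5.
Sum the posterior weight over pairs where Nico is I^A i: 7/15.

7/15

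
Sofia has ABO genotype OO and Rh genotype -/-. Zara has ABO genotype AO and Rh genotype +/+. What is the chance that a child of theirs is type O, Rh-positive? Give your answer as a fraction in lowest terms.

1/2

ABO cross OO × AO → offspring phenotypes: 1/2 O, 1/2 A.
Rh cross -/- × +/+ → 1 Rh+.
Independent loci: P(type O, Rh-positive) = 1/2 × 1 = 1/2.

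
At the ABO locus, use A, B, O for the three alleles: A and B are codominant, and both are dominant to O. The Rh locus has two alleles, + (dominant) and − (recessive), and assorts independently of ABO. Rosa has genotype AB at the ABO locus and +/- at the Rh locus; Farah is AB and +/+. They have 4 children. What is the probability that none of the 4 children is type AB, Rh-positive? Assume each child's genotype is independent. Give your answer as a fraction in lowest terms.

1/16

ABO cross AB × AB → 1/4 A, 1/4 B, 1/2 AB.
Rh cross +/- × +/+ → 1 Rh+; so P(type AB, Rh-positive) = 1/2 × 1 = 1/2 per child.
P(not type AB, Rh-positive) = 1/2 for one child; (1/2)^4 = 1/16.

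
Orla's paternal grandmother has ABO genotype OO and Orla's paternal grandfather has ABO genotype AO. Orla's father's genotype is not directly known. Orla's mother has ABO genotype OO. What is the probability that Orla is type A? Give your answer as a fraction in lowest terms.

Orla's father's ABO genotype from OO × AO: 1/2 AO, 1/2 OO.
Crossing each possibility with the mother OO and summing P(type A): 1/2·1/2 + 1/2·0 = 1/4.

1/4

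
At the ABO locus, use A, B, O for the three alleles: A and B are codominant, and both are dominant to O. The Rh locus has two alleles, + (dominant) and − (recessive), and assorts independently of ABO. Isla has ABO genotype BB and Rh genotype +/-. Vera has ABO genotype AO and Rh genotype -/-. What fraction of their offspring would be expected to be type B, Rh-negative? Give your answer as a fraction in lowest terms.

ABO cross BB × AO → offspring phenotypes: 1/2 B, 1/2 AB.
Rh cross +/- × -/- → 1/2 Rh+, 1/2 Rh-.
Independent loci: P(type B, Rh-negative) = 1/2 × 1/2 = 1/4.

1/4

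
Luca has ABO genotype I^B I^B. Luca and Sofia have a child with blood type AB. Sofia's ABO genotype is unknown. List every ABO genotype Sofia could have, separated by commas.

For each candidate genotype of Sofia, check whether crossing it with I^B I^B can produce every observed child phenotype.
  I^A I^A → possible child types {AB} ✓
  I^A I^B → possible child types {B, AB} ✓
  I^A i → possible child types {B, AB} ✓
  I^B I^B → possible child types {B} ✗
  I^B i → possible child types {B} ✗
  i i → possible child types {B} ✗

I^A I^A, I^A I^B, I^A i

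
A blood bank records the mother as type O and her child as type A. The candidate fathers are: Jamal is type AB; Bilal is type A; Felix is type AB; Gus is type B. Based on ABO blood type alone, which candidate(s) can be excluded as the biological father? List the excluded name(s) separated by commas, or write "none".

Gus

A candidate is excluded only if no genotype consistent with his phenotype could produce a type A child with a type O mother.
Gus (type B): no genotype consistent with that phenotype can produce a type-A child with a type-O mother.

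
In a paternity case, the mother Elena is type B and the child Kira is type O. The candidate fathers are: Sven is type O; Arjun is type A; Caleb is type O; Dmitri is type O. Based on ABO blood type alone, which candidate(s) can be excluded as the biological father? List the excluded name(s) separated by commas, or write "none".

none

A candidate is excluded only if no genotype consistent with his phenotype could produce a type O child with a type B mother.
Every candidate has at least one consistent genotype combination, so none can be excluded.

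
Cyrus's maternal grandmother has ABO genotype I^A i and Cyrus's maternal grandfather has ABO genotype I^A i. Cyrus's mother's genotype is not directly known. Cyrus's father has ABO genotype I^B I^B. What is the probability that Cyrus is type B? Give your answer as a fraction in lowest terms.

Cyrus's mother's ABO genotype from I^A i × I^A i: 1/4 I^A I^A, 1/2 I^A i, 1/4 i i.
Crossing each possibility with the father I^B I^B and summing P(type B): 1/4·0 + 1/2·1/2 + 1/4·1 = 1/2.

1/2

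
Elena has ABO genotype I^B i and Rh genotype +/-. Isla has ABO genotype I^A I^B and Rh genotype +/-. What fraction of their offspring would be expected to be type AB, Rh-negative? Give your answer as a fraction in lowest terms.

1/16

ABO cross I^B i × I^A I^B → offspring phenotypes: 1/4 A, 1/2 B, 1/4 AB.
Rh cross +/- × +/- → 3/4 Rh+, 1/4 Rh-.
Independent loci: P(type AB, Rh-negative) = 1/4 × 1/4 = 1/16.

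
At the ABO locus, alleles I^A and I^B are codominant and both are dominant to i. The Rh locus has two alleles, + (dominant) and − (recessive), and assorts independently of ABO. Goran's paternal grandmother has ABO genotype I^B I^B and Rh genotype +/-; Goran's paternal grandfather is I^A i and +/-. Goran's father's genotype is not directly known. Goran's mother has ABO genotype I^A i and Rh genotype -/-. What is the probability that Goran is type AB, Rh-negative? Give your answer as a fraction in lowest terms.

1/8

Goran's father's ABO genotype from I^B I^B × I^A i: 1/2 I^A I^B, 1/2 I^B i.
Crossing each possibility with the mother I^A i and summing P(type AB): 1/2·1/4 + 1/2·1/4 = 1/4.
Similarly for Rh via the father's Rh distribution: P(Rh-) = 1/2.
Independent loci: 1/4 × 1/2 = 1/8.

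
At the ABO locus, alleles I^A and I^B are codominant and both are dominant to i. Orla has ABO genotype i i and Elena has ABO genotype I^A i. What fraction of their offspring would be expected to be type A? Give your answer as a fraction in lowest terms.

ABO cross i i × I^A i → offspring phenotypes: 1/2 O, 1/2 A.
So P(type A) = 1/2.

1/2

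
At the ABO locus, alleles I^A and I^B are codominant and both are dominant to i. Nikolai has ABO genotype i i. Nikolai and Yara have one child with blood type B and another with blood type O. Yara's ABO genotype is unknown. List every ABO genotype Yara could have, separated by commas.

For each candidate genotype of Yara, check whether crossing it with i i can produce every observed child phenotype.
  I^A I^A → possible child types {A} ✗
  I^A I^B → possible child types {A, B} ✗
  I^A i → possible child types {O, A} ✗
  I^B I^B → possible child types {B} ✗
  I^B i → possible child types {O, B} ✓
  i i → possible child types {O} ✗

I^B i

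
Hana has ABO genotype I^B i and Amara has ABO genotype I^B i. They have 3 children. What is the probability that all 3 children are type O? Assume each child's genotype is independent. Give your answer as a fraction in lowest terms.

ABO cross I^B i × I^B i → 1/4 O, 3/4 B.
So P(type O) = 1/4 per child.
All 3 independent: (1/4)^3 = 1/64.

1/64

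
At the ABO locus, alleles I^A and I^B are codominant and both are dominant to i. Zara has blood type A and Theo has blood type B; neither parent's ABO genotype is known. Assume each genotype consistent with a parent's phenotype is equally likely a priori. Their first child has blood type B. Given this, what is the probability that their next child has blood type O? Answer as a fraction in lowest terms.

Possible genotypes: Zara ∈ {I^A I^A, I^A i}; Theo ∈ {I^B I^B, I^B i}.
Weight each parental genotype pair by prior × P(type-B child):
  I^A i × I^B I^B: posterior weight 2/3; P(next child type O) = 0.
  I^A i × I^B i: posterior weight 1/3; P(next child type O) = 1/4.
Weighted sum = 1/12.

1/12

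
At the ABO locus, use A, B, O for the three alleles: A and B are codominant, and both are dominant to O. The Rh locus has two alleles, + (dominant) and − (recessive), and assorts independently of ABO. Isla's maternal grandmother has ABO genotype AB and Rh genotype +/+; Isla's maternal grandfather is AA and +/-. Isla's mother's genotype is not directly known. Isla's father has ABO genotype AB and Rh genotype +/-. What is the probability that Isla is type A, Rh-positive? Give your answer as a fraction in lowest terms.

21/64

Isla's mother's ABO genotype from AB × AA: 1/2 AA, 1/2 AB.
Crossing each possibility with the father AB and summing P(type A): 1/2·1/2 + 1/2·1/4 = 3/8.
Similarly for Rh via the mother's Rh distribution: P(Rh+) = 7/8.
Independent loci: 3/8 × 7/8 = 21/64.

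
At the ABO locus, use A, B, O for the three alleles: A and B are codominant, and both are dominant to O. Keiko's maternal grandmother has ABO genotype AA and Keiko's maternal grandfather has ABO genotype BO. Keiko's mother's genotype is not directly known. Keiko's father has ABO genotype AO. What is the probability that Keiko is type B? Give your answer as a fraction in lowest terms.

Keiko's mother's ABO genotype from AA × BO: 1/2 AB, 1/2 AO.
Crossing each possibility with the father AO and summing P(type B): 1/2·1/4 + 1/2·0 = 1/8.

1/8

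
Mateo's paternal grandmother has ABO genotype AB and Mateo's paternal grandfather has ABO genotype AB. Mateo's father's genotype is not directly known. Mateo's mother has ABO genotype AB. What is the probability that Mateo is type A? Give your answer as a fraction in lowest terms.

1/4

Mateo's father's ABO genotype from AB × AB: 1/4 AA, 1/2 AB, 1/4 BB.
Crossing each possibility with the mother AB and summing P(type A): 1/4·1/2 + 1/2·1/4 + 1/4·0 = 1/4.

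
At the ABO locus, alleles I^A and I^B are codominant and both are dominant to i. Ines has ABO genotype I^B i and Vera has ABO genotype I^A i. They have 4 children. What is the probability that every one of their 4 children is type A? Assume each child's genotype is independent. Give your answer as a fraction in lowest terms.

ABO cross I^B i × I^A i → 1/4 O, 1/4 A, 1/4 B, 1/4 AB.
So P(type A) = 1/4 per child.
All 4 independent: (1/4)^4 = 1/256.

1/256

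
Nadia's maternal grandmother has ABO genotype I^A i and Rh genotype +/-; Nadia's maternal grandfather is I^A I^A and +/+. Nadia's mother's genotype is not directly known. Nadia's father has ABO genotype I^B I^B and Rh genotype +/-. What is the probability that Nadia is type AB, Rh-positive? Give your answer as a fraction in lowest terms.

Nadia's mother's ABO genotype from I^A i × I^A I^A: 1/2 I^A I^A, 1/2 I^A i.
Crossing each possibility with the father I^B I^B and summing P(type AB): 1/2·1 + 1/2·1/2 = 3/4.
Similarly for Rh via the mother's Rh distribution: P(Rh+) = 7/8.
Independent loci: 3/4 × 7/8 = 21/32.

21/32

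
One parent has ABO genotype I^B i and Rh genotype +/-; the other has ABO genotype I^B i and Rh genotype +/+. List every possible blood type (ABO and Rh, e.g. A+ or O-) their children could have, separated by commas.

Gametes from I^B i × I^B i give offspring ABO genotypes I^B I^B, I^B i, i i, i.e. phenotypes O, B.
Rh cross +/- × +/+ → phenotypes Rh+.
Combining independently: O+, B+.

O+, B+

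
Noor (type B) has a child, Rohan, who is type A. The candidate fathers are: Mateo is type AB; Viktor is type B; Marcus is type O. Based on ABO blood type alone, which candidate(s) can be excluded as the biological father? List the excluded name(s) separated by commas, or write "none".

A candidate is excluded only if no genotype consistent with his phenotype could produce a type A child with a type B mother.
Viktor (type B): no genotype consistent with that phenotype can produce a type-A child with a type-B mother.
Marcus (type O): no genotype consistent with that phenotype can produce a type-A child with a type-B mother.

Viktor, Marcus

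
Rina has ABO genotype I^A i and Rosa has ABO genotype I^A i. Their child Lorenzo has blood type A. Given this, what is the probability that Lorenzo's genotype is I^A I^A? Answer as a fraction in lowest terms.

1/3

Cross I^A i × I^A i → 1/4 I^A I^A, 1/2 I^A i, 1/4 i i.
Type-A genotypes among offspring: I^A I^A (1/4), I^A i (1/2); total 3/4.
P(I^A I^A | type A) = (1/4) / (3/4) = 1/3.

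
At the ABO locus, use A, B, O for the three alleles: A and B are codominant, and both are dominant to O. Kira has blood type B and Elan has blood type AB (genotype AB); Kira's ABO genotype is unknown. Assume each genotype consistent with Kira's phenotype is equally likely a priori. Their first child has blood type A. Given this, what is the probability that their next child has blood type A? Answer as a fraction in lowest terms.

Possible genotypes: Kira ∈ {BB, BO}; Elan ∈ {AB}.
Weight each parental genotype pair by prior × P(type-A child):
  BO × AB: posterior weight 1; P(next child type A) = 1/4.
Weighted sum = 1/4.

1/4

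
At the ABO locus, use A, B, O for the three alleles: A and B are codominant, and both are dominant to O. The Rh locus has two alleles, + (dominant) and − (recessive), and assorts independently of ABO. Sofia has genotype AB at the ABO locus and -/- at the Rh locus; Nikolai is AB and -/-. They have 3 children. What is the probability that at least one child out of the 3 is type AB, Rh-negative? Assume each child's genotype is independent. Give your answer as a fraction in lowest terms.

7/8

ABO cross AB × AB → 1/4 A, 1/4 B, 1/2 AB.
Rh cross -/- × -/- → 1 Rh-; so P(type AB, Rh-negative) = 1/2 × 1 = 1/2 per child.
P(none) = (1/2)^3 = 1/8; P(at least one) = 1 − 1/8 = 7/8.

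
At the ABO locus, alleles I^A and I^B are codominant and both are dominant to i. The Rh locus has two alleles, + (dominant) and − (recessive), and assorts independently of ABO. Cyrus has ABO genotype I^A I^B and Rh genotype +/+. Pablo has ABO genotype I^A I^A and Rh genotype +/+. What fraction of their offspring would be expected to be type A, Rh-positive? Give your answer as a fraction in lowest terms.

ABO cross I^A I^B × I^A I^A → offspring phenotypes: 1/2 A, 1/2 AB.
Rh cross +/+ × +/+ → 1 Rh+.
Independent loci: P(type A, Rh-positive) = 1/2 × 1 = 1/2.

1/2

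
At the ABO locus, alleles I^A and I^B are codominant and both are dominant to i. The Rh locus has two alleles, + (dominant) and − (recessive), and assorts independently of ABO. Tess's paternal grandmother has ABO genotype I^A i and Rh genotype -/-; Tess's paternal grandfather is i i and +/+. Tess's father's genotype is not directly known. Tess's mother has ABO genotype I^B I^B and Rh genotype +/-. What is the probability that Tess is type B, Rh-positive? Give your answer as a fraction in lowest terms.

Tess's father's ABO genotype from I^A i × i i: 1/2 I^A i, 1/2 i i.
Crossing each possibility with the mother I^B I^B and summing P(type B): 1/2·1/2 + 1/2·1 = 3/4.
Similarly for Rh via the father's Rh distribution: P(Rh+) = 3/4.
Independent loci: 3/4 × 3/4 = 9/16.

9/16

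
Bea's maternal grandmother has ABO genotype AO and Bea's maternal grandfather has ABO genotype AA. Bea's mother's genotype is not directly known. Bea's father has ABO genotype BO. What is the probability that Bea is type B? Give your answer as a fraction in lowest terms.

1/8

Bea's mother's ABO genotype from AO × AA: 1/2 AA, 1/2 AO.
Crossing each possibility with the father BO and summing P(type B): 1/2·0 + 1/2·1/4 = 1/8.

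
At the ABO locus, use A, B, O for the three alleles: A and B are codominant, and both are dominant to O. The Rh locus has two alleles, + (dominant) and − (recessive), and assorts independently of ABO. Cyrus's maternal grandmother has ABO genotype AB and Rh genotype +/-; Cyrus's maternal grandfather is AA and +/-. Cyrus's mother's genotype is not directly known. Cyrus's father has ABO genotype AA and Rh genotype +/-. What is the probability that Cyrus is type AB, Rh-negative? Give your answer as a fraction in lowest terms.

Cyrus's mother's ABO genotype from AB × AA: 1/2 AA, 1/2 AB.
Crossing each possibility with the father AA and summing P(type AB): 1/2·0 + 1/2·1/2 = 1/4.
Similarly for Rh via the mother's Rh distribution: P(Rh-) = 1/4.
Independent loci: 1/4 × 1/4 = 1/16.

1/16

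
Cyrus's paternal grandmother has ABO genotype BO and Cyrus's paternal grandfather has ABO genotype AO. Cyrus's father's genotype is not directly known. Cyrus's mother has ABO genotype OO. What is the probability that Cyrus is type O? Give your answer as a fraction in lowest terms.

Cyrus's father's ABO genotype from BO × AO: 1/4 AB, 1/4 AO, 1/4 BO, 1/4 OO.
Crossing each possibility with the mother OO and summing P(type O): 1/4·0 + 1/4·1/2 + 1/4·1/2 + 1/4·1 = 1/2.

1/2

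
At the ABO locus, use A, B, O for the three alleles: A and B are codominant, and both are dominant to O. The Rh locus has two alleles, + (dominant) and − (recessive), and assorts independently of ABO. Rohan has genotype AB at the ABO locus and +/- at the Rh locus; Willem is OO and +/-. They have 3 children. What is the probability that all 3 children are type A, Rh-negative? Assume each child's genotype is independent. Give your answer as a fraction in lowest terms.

ABO cross AB × OO → 1/2 A, 1/2 B.
Rh cross +/- × +/- → 3/4 Rh+, 1/4 Rh-; so P(type A, Rh-negative) = 1/2 × 1/4 = 1/8 per child.
All 3 independent: (1/8)^3 = 1/512.

1/512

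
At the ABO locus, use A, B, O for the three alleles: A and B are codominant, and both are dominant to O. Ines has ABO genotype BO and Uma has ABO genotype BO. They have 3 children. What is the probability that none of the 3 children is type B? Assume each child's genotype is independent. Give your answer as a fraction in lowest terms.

ABO cross BO × BO → 1/4 O, 3/4 B.
So P(type B) = 3/4 per child.
P(not type B) = 1/4 for one child; (1/4)^3 = 1/64.

1/64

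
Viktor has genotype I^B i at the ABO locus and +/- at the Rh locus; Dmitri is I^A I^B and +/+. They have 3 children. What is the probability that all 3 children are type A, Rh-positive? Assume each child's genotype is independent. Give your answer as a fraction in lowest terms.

1/64

ABO cross I^B i × I^A I^B → 1/4 A, 1/2 B, 1/4 AB.
Rh cross +/- × +/+ → 1 Rh+; so P(type A, Rh-positive) = 1/4 × 1 = 1/4 per child.
All 3 independent: (1/4)^3 = 1/64.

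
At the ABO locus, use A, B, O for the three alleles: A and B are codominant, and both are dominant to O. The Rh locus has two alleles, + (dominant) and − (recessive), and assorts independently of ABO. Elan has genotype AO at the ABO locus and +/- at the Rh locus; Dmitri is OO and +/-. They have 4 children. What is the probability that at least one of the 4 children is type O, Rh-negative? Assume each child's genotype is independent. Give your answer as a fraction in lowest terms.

ABO cross AO × OO → 1/2 O, 1/2 A.
Rh cross +/- × +/- → 3/4 Rh+, 1/4 Rh-; so P(type O, Rh-negative) = 1/2 × 1/4 = 1/8 per child.
P(none) = (7/8)^4 = 2401/4096; P(at least one) = 1 − 2401/4096 = 1695/4096.

1695/4096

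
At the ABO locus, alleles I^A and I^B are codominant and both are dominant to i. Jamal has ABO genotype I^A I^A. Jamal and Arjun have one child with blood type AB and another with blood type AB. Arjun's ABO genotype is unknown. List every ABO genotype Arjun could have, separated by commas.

For each candidate genotype of Arjun, check whether crossing it with I^A I^A can produce every observed child phenotype.
  I^A I^A → possible child types {A} ✗
  I^A I^B → possible child types {A, AB} ✓
  I^A i → possible child types {A} ✗
  I^B I^B → possible child types {AB} ✓
  I^B i → possible child types {A, AB} ✓
  i i → possible child types {A} ✗

I^A I^B, I^B I^B, I^B i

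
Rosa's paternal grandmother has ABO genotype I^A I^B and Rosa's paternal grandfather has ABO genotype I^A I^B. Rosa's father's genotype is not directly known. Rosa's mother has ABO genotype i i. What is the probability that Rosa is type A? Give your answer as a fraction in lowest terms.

Rosa's father's ABO genotype from I^A I^B × I^A I^B: 1/4 I^A I^A, 1/2 I^A I^B, 1/4 I^B I^B.
Crossing each possibility with the mother i i and summing P(type A): 1/4·1 + 1/2·1/2 + 1/4·0 = 1/2.

1/2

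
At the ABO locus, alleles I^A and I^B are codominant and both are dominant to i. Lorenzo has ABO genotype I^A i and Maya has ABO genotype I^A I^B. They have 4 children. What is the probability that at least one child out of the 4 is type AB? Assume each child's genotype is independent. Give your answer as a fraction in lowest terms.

ABO cross I^A i × I^A I^B → 1/2 A, 1/4 B, 1/4 AB.
So P(type AB) = 1/4 per child.
P(none) = (3/4)^4 = 81/256; P(at least one) = 1 − 81/256 = 175/256.

175/256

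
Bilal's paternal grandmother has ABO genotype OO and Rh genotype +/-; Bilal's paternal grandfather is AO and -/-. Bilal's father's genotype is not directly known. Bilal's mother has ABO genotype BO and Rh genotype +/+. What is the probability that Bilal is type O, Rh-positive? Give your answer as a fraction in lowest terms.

3/8

Bilal's father's ABO genotype from OO × AO: 1/2 AO, 1/2 OO.
Crossing each possibility with the mother BO and summing P(type O): 1/2·1/4 + 1/2·1/2 = 3/8.
Similarly for Rh via the father's Rh distribution: P(Rh+) = 1.
Independent loci: 3/8 × 1 = 3/8.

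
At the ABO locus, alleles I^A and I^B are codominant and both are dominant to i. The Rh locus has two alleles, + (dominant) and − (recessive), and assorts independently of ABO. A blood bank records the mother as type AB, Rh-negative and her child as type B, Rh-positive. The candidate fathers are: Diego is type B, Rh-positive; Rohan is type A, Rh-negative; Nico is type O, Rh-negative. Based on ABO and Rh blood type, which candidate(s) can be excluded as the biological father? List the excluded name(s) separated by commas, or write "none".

A candidate is excluded only if no genotype consistent with his phenotype could produce a type B, Rh-positive child with a type AB, Rh-negative mother.
Rohan (type A, Rh-): no genotype consistent with that phenotype can produce a type-B Rh+ child with a type-AB mother.
Nico (type O, Rh-): no genotype consistent with that phenotype can produce a type-B Rh+ child with a type-AB mother.

Rohan, Nico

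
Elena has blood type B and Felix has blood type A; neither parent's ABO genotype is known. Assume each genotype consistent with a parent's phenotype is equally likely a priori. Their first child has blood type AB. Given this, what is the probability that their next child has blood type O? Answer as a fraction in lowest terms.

1/36

Possible genotypes: Elena ∈ {I^B I^B, I^B i}; Felix ∈ {I^A I^A, I^A i}.
Weight each parental genotype pair by prior × P(type-AB child):
  I^B I^B × I^A I^A: posterior weight 4/9; P(next child type O) = 0.
  I^B I^B × I^A i: posterior weight 2/9; P(next child type O) = 0.
  I^B i × I^A I^A: posterior weight 2/9; P(next child type O) = 0.
  I^B i × I^A i: posterior weight 1/9; P(next child type O) = 1/4.
Weighted sum = 1/36.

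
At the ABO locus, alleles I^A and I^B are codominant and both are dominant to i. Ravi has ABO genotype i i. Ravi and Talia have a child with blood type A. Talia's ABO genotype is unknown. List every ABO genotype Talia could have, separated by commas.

For each candidate genotype of Talia, check whether crossing it with i i can produce every observed child phenotype.
  I^A I^A → possible child types {A} ✓
  I^A I^B → possible child types {A, B} ✓
  I^A i → possible child types {O, A} ✓
  I^B I^B → possible child types {B} ✗
  I^B i → possible child types {O, B} ✗
  i i → possible child types {O} ✗

I^A I^A, I^A I^B, I^A i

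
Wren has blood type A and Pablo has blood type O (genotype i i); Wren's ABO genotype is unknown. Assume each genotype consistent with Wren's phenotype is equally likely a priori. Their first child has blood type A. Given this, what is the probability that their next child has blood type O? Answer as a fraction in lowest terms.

1/6

Possible genotypes: Wren ∈ {I^A I^A, I^A i}; Pablo ∈ {i i}.
Weight each parental genotype pair by prior × P(type-A child):
  I^A I^A × i i: posterior weight 2/3; P(next child type O) = 0.
  I^A i × i i: posterior weight 1/3; P(next child type O) = 1/2.
Weighted sum = 1/6.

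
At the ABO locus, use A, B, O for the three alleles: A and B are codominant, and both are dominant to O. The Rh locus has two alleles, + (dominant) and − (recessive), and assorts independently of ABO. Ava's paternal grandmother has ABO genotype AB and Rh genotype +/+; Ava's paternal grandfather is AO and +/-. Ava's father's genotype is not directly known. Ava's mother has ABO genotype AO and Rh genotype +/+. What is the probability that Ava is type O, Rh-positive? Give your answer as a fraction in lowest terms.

1/8

Ava's father's ABO genotype from AB × AO: 1/4 AA, 1/4 AB, 1/4 AO, 1/4 BO.
Crossing each possibility with the mother AO and summing P(type O): 1/4·0 + 1/4·0 + 1/4·1/4 + 1/4·1/4 = 1/8.
Similarly for Rh via the father's Rh distribution: P(Rh+) = 1.
Independent loci: 1/8 × 1 = 1/8.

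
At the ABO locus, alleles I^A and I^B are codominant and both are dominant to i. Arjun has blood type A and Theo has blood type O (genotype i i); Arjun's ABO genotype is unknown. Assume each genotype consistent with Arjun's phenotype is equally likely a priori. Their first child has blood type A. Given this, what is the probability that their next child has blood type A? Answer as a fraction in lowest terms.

Possible genotypes: Arjun ∈ {I^A I^A, I^A i}; Theo ∈ {i i}.
Weight each parental genotype pair by prior × P(type-A child):
  I^A I^A × i i: posterior weight 2/3; P(next child type A) = 1.
  I^A i × i i: posterior weight 1/3; P(next child type A) = 1/2.
Weighted sum = 5/6.

5/6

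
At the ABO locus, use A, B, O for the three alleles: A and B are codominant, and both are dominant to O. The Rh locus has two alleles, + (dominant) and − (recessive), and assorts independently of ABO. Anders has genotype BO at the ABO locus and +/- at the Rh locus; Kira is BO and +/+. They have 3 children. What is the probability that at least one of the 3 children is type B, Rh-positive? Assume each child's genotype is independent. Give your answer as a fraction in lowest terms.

ABO cross BO × BO → 1/4 O, 3/4 B.
Rh cross +/- × +/+ → 1 Rh+; so P(type B, Rh-positive) = 3/4 × 1 = 3/4 per child.
P(none) = (1/4)^3 = 1/64; P(at least one) = 1 − 1/64 = 63/64.

63/64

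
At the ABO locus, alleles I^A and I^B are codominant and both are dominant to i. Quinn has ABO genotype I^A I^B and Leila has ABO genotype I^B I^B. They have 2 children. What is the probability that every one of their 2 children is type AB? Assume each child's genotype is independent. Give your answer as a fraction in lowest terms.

1/4

ABO cross I^A I^B × I^B I^B → 1/2 B, 1/2 AB.
So P(type AB) = 1/2 per child.
All 2 independent: (1/2)^2 = 1/4.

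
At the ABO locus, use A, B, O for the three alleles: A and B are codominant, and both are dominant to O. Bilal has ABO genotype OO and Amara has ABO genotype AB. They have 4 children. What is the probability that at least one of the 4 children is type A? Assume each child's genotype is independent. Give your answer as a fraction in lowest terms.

15/16

ABO cross OO × AB → 1/2 A, 1/2 B.
So P(type A) = 1/2 per child.
P(none) = (1/2)^4 = 1/16; P(at least one) = 1 − 1/16 = 15/16.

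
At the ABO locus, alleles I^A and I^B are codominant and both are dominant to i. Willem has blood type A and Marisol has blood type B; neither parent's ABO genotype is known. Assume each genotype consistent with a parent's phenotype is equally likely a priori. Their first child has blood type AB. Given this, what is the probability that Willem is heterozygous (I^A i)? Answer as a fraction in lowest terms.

Possible genotypes: Willem ∈ {I^A I^A, I^A i}; Marisol ∈ {I^B I^B, I^B i}.
Weight each parental genotype pair by prior × P(type-AB child):
  I^A I^A × I^B I^B: posterior weight 4/9.
  I^A I^A × I^B i: posterior weight 2/9.
  I^A i × I^B I^B: posterior weight 2/9.
  I^A i × I^B i: posterior weight 1/9.
Sum the posterior weight over pairs where Willem is I^A i: 1/3.

1/3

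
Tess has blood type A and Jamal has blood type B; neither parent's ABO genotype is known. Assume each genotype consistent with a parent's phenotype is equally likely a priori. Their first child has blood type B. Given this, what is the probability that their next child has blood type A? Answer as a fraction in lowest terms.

1/12

Possible genotypes: Tess ∈ {AA, AO}; Jamal ∈ {BB, BO}.
Weight each parental genotype pair by prior × P(type-B child):
  AO × BB: posterior weight 2/3; P(next child type A) = 0.
  AO × BO: posterior weight 1/3; P(next child type A) = 1/4.
Weighted sum = 1/12.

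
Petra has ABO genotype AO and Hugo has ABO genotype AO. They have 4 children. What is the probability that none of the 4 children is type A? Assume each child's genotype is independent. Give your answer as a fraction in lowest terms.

ABO cross AO × AO → 1/4 O, 3/4 A.
So P(type A) = 3/4 per child.
P(not type A) = 1/4 for one child; (1/4)^4 = 1/256.

1/256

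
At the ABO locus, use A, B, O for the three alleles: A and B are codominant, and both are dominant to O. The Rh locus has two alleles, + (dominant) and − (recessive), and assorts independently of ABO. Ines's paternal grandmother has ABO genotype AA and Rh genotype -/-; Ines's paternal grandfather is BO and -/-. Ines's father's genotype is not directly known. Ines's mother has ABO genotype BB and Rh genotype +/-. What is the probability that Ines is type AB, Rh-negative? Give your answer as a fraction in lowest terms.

1/4

Ines's father's ABO genotype from AA × BO: 1/2 AB, 1/2 AO.
Crossing each possibility with the mother BB and summing P(type AB): 1/2·1/2 + 1/2·1/2 = 1/2.
Similarly for Rh via the father's Rh distribution: P(Rh-) = 1/2.
Independent loci: 1/2 × 1/2 = 1/4.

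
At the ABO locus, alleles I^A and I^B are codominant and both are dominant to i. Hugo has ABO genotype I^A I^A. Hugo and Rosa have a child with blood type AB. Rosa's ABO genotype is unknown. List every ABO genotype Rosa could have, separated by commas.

For each candidate genotype of Rosa, check whether crossing it with I^A I^A can produce every observed child phenotype.
  I^A I^A → possible child types {A} ✗
  I^A I^B → possible child types {A, AB} ✓
  I^A i → possible child types {A} ✗
  I^B I^B → possible child types {AB} ✓
  I^B i → possible child types {A, AB} ✓
  i i → possible child types {A} ✗

I^A I^B, I^B I^B, I^B i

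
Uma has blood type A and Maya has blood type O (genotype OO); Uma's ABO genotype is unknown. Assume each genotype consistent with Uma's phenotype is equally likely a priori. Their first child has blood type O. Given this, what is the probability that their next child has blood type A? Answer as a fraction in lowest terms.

Possible genotypes: Uma ∈ {AA, AO}; Maya ∈ {OO}.
Weight each parental genotype pair by prior × P(type-O child):
  AO × OO: posterior weight 1; P(next child type A) = 1/2.
Weighted sum = 1/2.

1/2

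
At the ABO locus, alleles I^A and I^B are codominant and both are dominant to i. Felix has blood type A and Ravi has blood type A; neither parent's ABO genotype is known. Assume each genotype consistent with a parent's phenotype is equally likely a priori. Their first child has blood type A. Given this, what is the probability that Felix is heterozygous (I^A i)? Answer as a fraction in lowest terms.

7/15

Possible genotypes: Felix ∈ {I^A I^A, I^A i}; Ravi ∈ {I^A I^A, I^A i}.
Weight each parental genotype pair by prior × P(type-A child):
  I^A I^A × I^A I^A: posterior weight 4/15.
  I^A I^A × I^A i: posterior weight 4/15.
  I^A i × I^A I^A: posterior weight 4/15.
  I^A i × I^A i: posterior weight 1/5.
Sum the posterior weight over pairs where Felix is I^A i: 7/15.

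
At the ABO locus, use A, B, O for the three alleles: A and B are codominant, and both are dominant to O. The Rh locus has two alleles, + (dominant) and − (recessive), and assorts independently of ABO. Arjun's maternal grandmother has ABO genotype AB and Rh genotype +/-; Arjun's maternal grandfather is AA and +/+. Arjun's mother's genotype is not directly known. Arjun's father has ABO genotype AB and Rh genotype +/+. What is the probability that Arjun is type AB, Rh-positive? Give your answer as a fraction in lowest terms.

Arjun's mother's ABO genotype from AB × AA: 1/2 AA, 1/2 AB.
Crossing each possibility with the father AB and summing P(type AB): 1/2·1/2 + 1/2·1/2 = 1/2.
Similarly for Rh via the mother's Rh distribution: P(Rh+) = 1.
Independent loci: 1/2 × 1 = 1/2.

1/2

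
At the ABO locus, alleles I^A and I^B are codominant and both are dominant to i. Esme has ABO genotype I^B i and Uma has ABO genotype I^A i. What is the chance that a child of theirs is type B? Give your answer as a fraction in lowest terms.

ABO cross I^B i × I^A i → offspring phenotypes: 1/4 O, 1/4 A, 1/4 B, 1/4 AB.
So P(type B) = 1/4.

1/4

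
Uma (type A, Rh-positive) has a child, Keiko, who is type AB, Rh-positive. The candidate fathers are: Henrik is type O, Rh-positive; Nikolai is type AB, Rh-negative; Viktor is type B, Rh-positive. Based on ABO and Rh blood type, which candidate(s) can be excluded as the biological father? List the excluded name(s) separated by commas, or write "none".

Henrik

A candidate is excluded only if no genotype consistent with his phenotype could produce a type AB, Rh-positive child with a type A, Rh-positive mother.
Henrik (type O, Rh+): no genotype consistent with that phenotype can produce a type-AB Rh+ child with a type-A mother.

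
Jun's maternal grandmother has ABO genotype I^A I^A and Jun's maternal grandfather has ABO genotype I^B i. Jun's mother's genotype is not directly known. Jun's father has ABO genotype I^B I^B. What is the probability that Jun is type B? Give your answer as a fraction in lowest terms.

Jun's mother's ABO genotype from I^A I^A × I^B i: 1/2 I^A I^B, 1/2 I^A i.
Crossing each possibility with the father I^B I^B and summing P(type B): 1/2·1/2 + 1/2·1/2 = 1/2.

1/2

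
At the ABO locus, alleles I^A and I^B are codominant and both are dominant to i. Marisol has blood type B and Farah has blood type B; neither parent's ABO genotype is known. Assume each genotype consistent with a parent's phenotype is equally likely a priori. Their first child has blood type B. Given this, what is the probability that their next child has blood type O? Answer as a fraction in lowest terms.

1/20

Possible genotypes: Marisol ∈ {I^B I^B, I^B i}; Farah ∈ {I^B I^B, I^B i}.
Weight each parental genotype pair by prior × P(type-B child):
  I^B I^B × I^B I^B: posterior weight 4/15; P(next child type O) = 0.
  I^B I^B × I^B i: posterior weight 4/15; P(next child type O) = 0.
  I^B i × I^B I^B: posterior weight 4/15; P(next child type O) = 0.
  I^B i × I^B i: posterior weight 1/5; P(next child type O) = 1/4.
Weighted sum = 1/20.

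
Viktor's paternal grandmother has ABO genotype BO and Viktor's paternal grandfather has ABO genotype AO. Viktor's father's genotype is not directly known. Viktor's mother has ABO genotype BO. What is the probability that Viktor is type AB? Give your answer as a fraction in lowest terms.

1/8

Viktor's father's ABO genotype from BO × AO: 1/4 AB, 1/4 AO, 1/4 BO, 1/4 OO.
Crossing each possibility with the mother BO and summing P(type AB): 1/4·1/4 + 1/4·1/4 + 1/4·0 + 1/4·0 = 1/8.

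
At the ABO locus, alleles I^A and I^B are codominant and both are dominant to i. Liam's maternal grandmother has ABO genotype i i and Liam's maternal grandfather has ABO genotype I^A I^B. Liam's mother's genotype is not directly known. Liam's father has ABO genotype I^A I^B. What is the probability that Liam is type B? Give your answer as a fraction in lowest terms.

3/8

Liam's mother's ABO genotype from i i × I^A I^B: 1/2 I^A i, 1/2 I^B i.
Crossing each possibility with the father I^A I^B and summing P(type B): 1/2·1/4 + 1/2·1/2 = 3/8.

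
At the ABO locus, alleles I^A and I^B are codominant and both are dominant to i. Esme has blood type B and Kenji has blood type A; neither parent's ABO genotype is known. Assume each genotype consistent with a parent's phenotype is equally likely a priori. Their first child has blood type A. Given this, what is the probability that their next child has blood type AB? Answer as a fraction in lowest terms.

Possible genotypes: Esme ∈ {I^B I^B, I^B i}; Kenji ∈ {I^A I^A, I^A i}.
Weight each parental genotype pair by prior × P(type-A child):
  I^B i × I^A I^A: posterior weight 2/3; P(next child type AB) = 1/2.
  I^B i × I^A i: posterior weight 1/3; P(next child type AB) = 1/4.
Weighted sum = 5/12.

5/12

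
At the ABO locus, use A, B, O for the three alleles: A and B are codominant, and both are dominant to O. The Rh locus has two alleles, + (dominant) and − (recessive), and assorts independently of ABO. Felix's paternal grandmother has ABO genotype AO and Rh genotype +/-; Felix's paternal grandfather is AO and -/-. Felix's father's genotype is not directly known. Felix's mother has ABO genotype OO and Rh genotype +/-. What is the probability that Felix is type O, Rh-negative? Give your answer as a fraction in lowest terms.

3/16

Felix's father's ABO genotype from AO × AO: 1/4 AA, 1/2 AO, 1/4 OO.
Crossing each possibility with the mother OO and summing P(type O): 1/4·0 + 1/2·1/2 + 1/4·1 = 1/2.
Similarly for Rh via the father's Rh distribution: P(Rh-) = 3/8.
Independent loci: 1/2 × 3/8 = 3/16.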